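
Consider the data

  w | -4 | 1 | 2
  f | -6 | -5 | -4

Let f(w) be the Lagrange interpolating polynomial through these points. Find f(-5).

-27/5

L_0(-5) = (-6)·(-7)/[(-5)·(-6)] = 7/5
L_1(-5) = (-1)·(-7)/[(5)·(-1)] = -7/5
L_2(-5) = (-1)·(-6)/[(6)·(1)] = 1
Sum: (-6)·(7/5) + (-5)·(-7/5) + (-4)·(1) = -27/5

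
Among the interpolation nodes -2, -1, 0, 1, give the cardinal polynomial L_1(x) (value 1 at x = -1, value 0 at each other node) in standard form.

L_1(x) = (x + 2)x(x - 1) / [(1)·(-1)·(-2)]
       = (x^3 + x^2 - 2x) / (2)

L_1(x) = (1/2)x^3 + (1/2)x^2 - x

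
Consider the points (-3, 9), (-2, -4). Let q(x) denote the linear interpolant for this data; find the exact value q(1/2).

L_0(1/2) = (5/2)/[(-1)] = -5/2
L_1(1/2) = (7/2)/[(1)] = 7/2
Sum: 9·(-5/2) + (-4)·(7/2) = -73/2

-73/2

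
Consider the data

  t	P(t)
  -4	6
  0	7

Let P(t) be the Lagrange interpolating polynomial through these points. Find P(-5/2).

51/8

L_0(-5/2) = (-5/2)/[(-4)] = 5/8
L_1(-5/2) = (3/2)/[(4)] = 3/8
Sum: 6·(5/8) + 7·(3/8) = 51/8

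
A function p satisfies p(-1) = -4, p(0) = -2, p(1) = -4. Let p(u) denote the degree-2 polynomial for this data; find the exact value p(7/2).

-53/2

L_0(7/2) = (7/2)·(5/2)/[(-1)·(-2)] = 35/8
L_1(7/2) = (9/2)·(5/2)/[(1)·(-1)] = -45/4
L_2(7/2) = (9/2)·(7/2)/[(2)·(1)] = 63/8
Sum: (-4)·(35/8) + (-2)·(-45/4) + (-4)·(63/8) = -53/2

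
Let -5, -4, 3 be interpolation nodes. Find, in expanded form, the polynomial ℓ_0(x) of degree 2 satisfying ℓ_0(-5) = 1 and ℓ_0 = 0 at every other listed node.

ℓ_0(x) = (1/8)x^2 + (1/8)x - 3/2

ℓ_0(x) = (x + 4)(x - 3) / [(-1)·(-8)]
       = (x^2 + x - 12) / (8)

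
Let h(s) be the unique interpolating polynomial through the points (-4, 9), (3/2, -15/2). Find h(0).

-3

Evaluate each Lagrange basis at s = 0:
L_0(0) = (-3/2)/[(-11/2)] = 3/11
L_1(0) = (4)/[(11/2)] = 8/11
Sum: 9·(3/11) + (-15/2)·(8/11) = -3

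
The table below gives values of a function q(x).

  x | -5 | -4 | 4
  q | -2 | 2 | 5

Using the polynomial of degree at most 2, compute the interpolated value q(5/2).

803/96

Evaluate each Lagrange basis at x = 5/2:
L_0(5/2) = (13/2)·(-3/2)/[(-1)·(-9)] = -13/12
L_1(5/2) = (15/2)·(-3/2)/[(1)·(-8)] = 45/32
L_2(5/2) = (15/2)·(13/2)/[(9)·(8)] = 65/96
Sum: (-2)·(-13/12) + 2·(45/32) + 5·(65/96) = 803/96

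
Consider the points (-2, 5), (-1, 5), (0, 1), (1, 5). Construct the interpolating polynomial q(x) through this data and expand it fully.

q(x) = 2x^3 + 4x^2 - 2x + 1

L_0(x) = (x + 1)x(x - 1) / [-6] = -(1/6)x^3 + (1/6)x
L_1(x) = (x + 2)x(x - 1) / [2] = (1/2)x^3 + (1/2)x^2 - x
L_2(x) = (x + 2)(x + 1)(x - 1) / [-2] = -(1/2)x^3 - x^2 + (1/2)x + 1
L_3(x) = (x + 2)(x + 1)x / [6] = (1/6)x^3 + (1/2)x^2 + (1/3)x
q(x) = 5·L_0 + 5·L_1 + 1·L_2 + 5·L_3
  5·L_0(x) = -(5/6)x^3 + (5/6)x
  5·L_1(x) = (5/2)x^3 + (5/2)x^2 - 5x
  1·L_2(x) = -(1/2)x^3 - x^2 + (1/2)x + 1
  5·L_3(x) = (5/6)x^3 + (5/2)x^2 + (5/3)x
Adding term by term: 2x^3 + 4x^2 - 2x + 1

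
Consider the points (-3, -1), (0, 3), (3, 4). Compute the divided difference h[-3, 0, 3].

-1/6

h[-3,0] = (3 - (-1)) / (0 - (-3)) = 4/3
h[0,3] = (4 - 3) / (3 - 0) = 1/3
h[-3,0,3] = (1/3 - 4/3) / (3 - (-3)) = -1/6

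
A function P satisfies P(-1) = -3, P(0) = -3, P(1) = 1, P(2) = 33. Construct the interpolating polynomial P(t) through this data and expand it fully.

Newton's divided differences:
P[-1,0] = (-3 - (-3)) / (0 - (-1)) = 0
P[0,1] = (1 - (-3)) / (1 - 0) = 4
P[1,2] = (33 - 1) / (2 - 1) = 32
P[-1,0,1] = (4 - 0) / (1 - (-1)) = 2
P[0,1,2] = (32 - 4) / (2 - 0) = 14
P[-1,0,1,2] = (14 - 2) / (2 - (-1)) = 4
P(t) = -3 + 2·(t + 1)t + 4·(t + 1)t(t - 1)
Expanding: P(t) = 4t^3 + 2t^2 - 2t - 3

P(t) = 4t^3 + 2t^2 - 2t - 3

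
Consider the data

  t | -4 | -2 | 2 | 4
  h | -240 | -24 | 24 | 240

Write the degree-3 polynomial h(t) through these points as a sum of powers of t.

Build the Lagrange basis polynomials:
L_0(t) = (t + 2)(t - 2)(t - 4) / [-96] = -(1/96)t^3 + (1/24)t^2 + (1/24)t - 1/6
L_1(t) = (t + 4)(t - 2)(t - 4) / [48] = (1/48)t^3 - (1/24)t^2 - (1/3)t + 2/3
L_2(t) = (t + 4)(t + 2)(t - 4) / [-48] = -(1/48)t^3 - (1/24)t^2 + (1/3)t + 2/3
L_3(t) = (t + 4)(t + 2)(t - 2) / [96] = (1/96)t^3 + (1/24)t^2 - (1/24)t - 1/6
h(t) = (-240)·L_0 + (-24)·L_1 + 24·L_2 + 240·L_3
  (-240)·L_0(t) = (5/2)t^3 - 10t^2 - 10t + 40
  (-24)·L_1(t) = -(1/2)t^3 + t^2 + 8t - 16
  24·L_2(t) = -(1/2)t^3 - t^2 + 8t + 16
  240·L_3(t) = (5/2)t^3 + 10t^2 - 10t - 40
Adding term by term: 4t^3 - 4t

h(t) = 4t^3 - 4t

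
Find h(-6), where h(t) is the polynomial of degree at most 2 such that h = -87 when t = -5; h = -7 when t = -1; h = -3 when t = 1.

Evaluate each Lagrange basis at t = -6:
L_0(-6) = (-5)·(-7)/[(-4)·(-6)] = 35/24
L_1(-6) = (-1)·(-7)/[(4)·(-2)] = -7/8
L_2(-6) = (-1)·(-5)/[(6)·(2)] = 5/12
Sum: (-87)·(35/24) + (-7)·(-7/8) + (-3)·(5/12) = -122

-122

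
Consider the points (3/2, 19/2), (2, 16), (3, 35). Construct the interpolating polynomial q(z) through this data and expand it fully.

q(z) = 4z^2 - z + 2

Build the Lagrange basis polynomials:
L_0(z) = (z - 2)(z - 3) / [3/4] = (4/3)z^2 - (20/3)z + 8
L_1(z) = (z - 3/2)(z - 3) / [-1/2] = -2z^2 + 9z - 9
L_2(z) = (z - 3/2)(z - 2) / [3/2] = (2/3)z^2 - (7/3)z + 2
q(z) = (19/2)·L_0 + 16·L_1 + 35·L_2
  (19/2)·L_0(z) = (38/3)z^2 - (190/3)z + 76
  16·L_1(z) = -32z^2 + 144z - 144
  35·L_2(z) = (70/3)z^2 - (245/3)z + 70
Adding term by term: 4z^2 - z + 2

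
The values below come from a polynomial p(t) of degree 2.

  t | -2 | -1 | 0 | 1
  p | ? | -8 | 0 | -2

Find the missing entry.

-26

The 3 known values determine p uniquely (degree ≤ 2).
Evaluate each Lagrange basis at t = -2:
L_0(-2) = (-2)·(-3)/[(-1)·(-2)] = 3
L_1(-2) = (-1)·(-3)/[(1)·(-1)] = -3
L_2(-2) = (-1)·(-2)/[(2)·(1)] = 1
Sum: (-8)·(3) + 0 + (-2)·(1) = -26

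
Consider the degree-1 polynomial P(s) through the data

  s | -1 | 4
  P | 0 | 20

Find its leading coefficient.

4

The leading coefficient equals the top divided difference P[-1,4].
P[-1,4] = (20 - 0) / (4 - (-1)) = 4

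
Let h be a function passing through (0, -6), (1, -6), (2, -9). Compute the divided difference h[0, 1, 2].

h[0,1] = (-6 - (-6)) / (1 - 0) = 0
h[1,2] = (-9 - (-6)) / (2 - 1) = -3
h[0,1,2] = (-3 - 0) / (2 - 0) = -3/2

-3/2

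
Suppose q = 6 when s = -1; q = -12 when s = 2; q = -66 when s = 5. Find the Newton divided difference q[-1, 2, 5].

q[-1,2] = (-12 - 6) / (2 - (-1)) = -6
q[2,5] = (-66 - (-12)) / (5 - 2) = -18
q[-1,2,5] = (-18 - (-6)) / (5 - (-1)) = -2

-2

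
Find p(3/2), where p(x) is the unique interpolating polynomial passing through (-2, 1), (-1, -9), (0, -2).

L_0(3/2) = (5/2)·(3/2)/[(-1)·(-2)] = 15/8
L_1(3/2) = (7/2)·(3/2)/[(1)·(-1)] = -21/4
L_2(3/2) = (7/2)·(5/2)/[(2)·(1)] = 35/8
Sum: 1·(15/8) + (-9)·(-21/4) + (-2)·(35/8) = 323/8

323/8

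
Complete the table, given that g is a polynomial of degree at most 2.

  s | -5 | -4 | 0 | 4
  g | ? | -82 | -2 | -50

The 3 known values determine g uniquely (degree ≤ 2).
L_0(-5) = (-5)·(-9)/[(-4)·(-8)] = 45/32
L_1(-5) = (-1)·(-9)/[(4)·(-4)] = -9/16
L_2(-5) = (-1)·(-5)/[(8)·(4)] = 5/32
Sum: (-82)·(45/32) + (-2)·(-9/16) + (-50)·(5/32) = -122

-122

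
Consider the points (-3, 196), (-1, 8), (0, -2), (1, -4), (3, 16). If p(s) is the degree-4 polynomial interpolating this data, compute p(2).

-4

Evaluate each Lagrange basis at s = 2:
L_0(2) = (3)·(2)·(1)·(-1)/[(-2)·(-3)·(-4)·(-6)] = -1/24
L_1(2) = (5)·(2)·(1)·(-1)/[(2)·(-1)·(-2)·(-4)] = 5/8
L_2(2) = (5)·(3)·(1)·(-1)/[(3)·(1)·(-1)·(-3)] = -5/3
L_3(2) = (5)·(3)·(2)·(-1)/[(4)·(2)·(1)·(-2)] = 15/8
L_4(2) = (5)·(3)·(2)·(1)/[(6)·(4)·(3)·(2)] = 5/24
Sum: 196·(-1/24) + 8·(5/8) + (-2)·(-5/3) + (-4)·(15/8) + 16·(5/24) = -4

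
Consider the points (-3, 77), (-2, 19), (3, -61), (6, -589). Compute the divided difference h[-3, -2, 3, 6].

h[-3,-2] = (19 - 77) / (-2 - (-3)) = -58
h[-2,3] = (-61 - 19) / (3 - (-2)) = -16
h[3,6] = (-589 - (-61)) / (6 - 3) = -176
h[-3,-2,3] = (-16 - (-58)) / (3 - (-3)) = 7
h[-2,3,6] = (-176 - (-16)) / (6 - (-2)) = -20
h[-3,-2,3,6] = (-20 - 7) / (6 - (-3)) = -3

-3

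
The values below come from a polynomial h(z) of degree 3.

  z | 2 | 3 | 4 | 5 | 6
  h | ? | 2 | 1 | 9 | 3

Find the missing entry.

The 4 known values determine h uniquely (degree ≤ 3).
Evaluate each Lagrange basis at z = 2:
L_0(2) = (-2)·(-3)·(-4)/[(-1)·(-2)·(-3)] = 4
L_1(2) = (-1)·(-3)·(-4)/[(1)·(-1)·(-2)] = -6
L_2(2) = (-1)·(-2)·(-4)/[(2)·(1)·(-1)] = 4
L_3(2) = (-1)·(-2)·(-3)/[(3)·(2)·(1)] = -1
Sum: 2·(4) + 1·(-6) + 9·(4) + 3·(-1) = 35

35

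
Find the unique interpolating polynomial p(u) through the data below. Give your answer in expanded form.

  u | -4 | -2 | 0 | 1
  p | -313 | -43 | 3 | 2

p(u) = 4u^3 - 4u^2 - u + 3

Build the Lagrange basis polynomials:
L_0(u) = (u + 2)u(u - 1) / [-40] = -(1/40)u^3 - (1/40)u^2 + (1/20)u
L_1(u) = (u + 4)u(u - 1) / [12] = (1/12)u^3 + (1/4)u^2 - (1/3)u
L_2(u) = (u + 4)(u + 2)(u - 1) / [-8] = -(1/8)u^3 - (5/8)u^2 - (1/4)u + 1
L_3(u) = (u + 4)(u + 2)u / [15] = (1/15)u^3 + (2/5)u^2 + (8/15)u
p(u) = (-313)·L_0 + (-43)·L_1 + 3·L_2 + 2·L_3
  (-313)·L_0(u) = (313/40)u^3 + (313/40)u^2 - (313/20)u
  (-43)·L_1(u) = -(43/12)u^3 - (43/4)u^2 + (43/3)u
  3·L_2(u) = -(3/8)u^3 - (15/8)u^2 - (3/4)u + 3
  2·L_3(u) = (2/15)u^3 + (4/5)u^2 + (16/15)u
Adding term by term: 4u^3 - 4u^2 - u + 3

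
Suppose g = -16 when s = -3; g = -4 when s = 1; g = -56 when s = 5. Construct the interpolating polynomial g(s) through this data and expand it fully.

L_0(s) = (s - 1)(s - 5) / [32] = (1/32)s^2 - (3/16)s + 5/32
L_1(s) = (s + 3)(s - 5) / [-16] = -(1/16)s^2 + (1/8)s + 15/16
L_2(s) = (s + 3)(s - 1) / [32] = (1/32)s^2 + (1/16)s - 3/32
g(s) = (-16)·L_0 + (-4)·L_1 + (-56)·L_2
  (-16)·L_0(s) = -(1/2)s^2 + 3s - 5/2
  (-4)·L_1(s) = (1/4)s^2 - (1/2)s - 15/4
  (-56)·L_2(s) = -(7/4)s^2 - (7/2)s + 21/4
Adding term by term: -2s^2 - s - 1

g(s) = -2s^2 - s - 1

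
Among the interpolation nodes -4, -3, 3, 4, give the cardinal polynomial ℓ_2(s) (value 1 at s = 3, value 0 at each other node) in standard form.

ℓ_2(s) = (s + 4)(s + 3)(s - 4) / [(7)·(6)·(-1)]
       = (s^3 + 3s^2 - 16s - 48) / (-42)

ℓ_2(s) = -(1/42)s^3 - (1/14)s^2 + (8/21)s + 8/7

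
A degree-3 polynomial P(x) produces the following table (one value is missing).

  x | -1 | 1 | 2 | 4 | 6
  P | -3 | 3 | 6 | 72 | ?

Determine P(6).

298

The 4 known values determine P uniquely (degree ≤ 3).
Evaluate each Lagrange basis at x = 6:
L_0(6) = (5)·(4)·(2)/[(-2)·(-3)·(-5)] = -4/3
L_1(6) = (7)·(4)·(2)/[(2)·(-1)·(-3)] = 28/3
L_2(6) = (7)·(5)·(2)/[(3)·(1)·(-2)] = -35/3
L_3(6) = (7)·(5)·(4)/[(5)·(3)·(2)] = 14/3
Sum: (-3)·(-4/3) + 3·(28/3) + 6·(-35/3) + 72·(14/3) = 298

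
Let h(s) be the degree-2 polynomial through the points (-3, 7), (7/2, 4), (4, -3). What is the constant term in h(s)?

Build the Lagrange basis polynomials:
L_0(s) = (s - 7/2)(s - 4) / [91/2] = (2/91)s^2 - (15/91)s + 4/13
L_1(s) = (s + 3)(s - 4) / [-13/4] = -(4/13)s^2 + (4/13)s + 48/13
L_2(s) = (s + 3)(s - 7/2) / [7/2] = (2/7)s^2 - (1/7)s - 3
h(s) = 7·L_0 + 4·L_1 + (-3)·L_2
Only the constant term is needed; take it from each L_i and combine:
7·(4/13) + 4·(48/13) + (-3)·(-3) = 337/13

337/13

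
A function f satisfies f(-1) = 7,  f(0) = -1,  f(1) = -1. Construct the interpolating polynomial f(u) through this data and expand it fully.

Build the Lagrange basis polynomials:
L_0(u) = u(u - 1) / [2] = (1/2)u^2 - (1/2)u
L_1(u) = (u + 1)(u - 1) / [-1] = -u^2 + 1
L_2(u) = (u + 1)u / [2] = (1/2)u^2 + (1/2)u
f(u) = 7·L_0 + (-1)·L_1 + (-1)·L_2
  7·L_0(u) = (7/2)u^2 - (7/2)u
  (-1)·L_1(u) = u^2 - 1
  (-1)·L_2(u) = -(1/2)u^2 - (1/2)u
Adding term by term: 4u^2 - 4u - 1

f(u) = 4u^2 - 4u - 1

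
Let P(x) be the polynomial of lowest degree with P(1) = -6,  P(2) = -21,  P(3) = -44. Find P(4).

Evaluate each Lagrange basis at x = 4:
L_0(4) = (2)·(1)/[(-1)·(-2)] = 1
L_1(4) = (3)·(1)/[(1)·(-1)] = -3
L_2(4) = (3)·(2)/[(2)·(1)] = 3
Sum: (-6)·(1) + (-21)·(-3) + (-44)·(3) = -75

-75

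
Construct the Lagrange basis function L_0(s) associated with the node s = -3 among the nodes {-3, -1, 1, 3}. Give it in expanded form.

L_0(s) = -(1/48)s^3 + (1/16)s^2 + (1/48)s - 1/16

L_0(s) = (s + 1)(s - 1)(s - 3) / [(-2)·(-4)·(-6)]
       = (s^3 - 3s^2 - s + 3) / (-48)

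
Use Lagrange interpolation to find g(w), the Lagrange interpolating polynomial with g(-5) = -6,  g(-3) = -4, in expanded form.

g(w) = w - 1

Build the Lagrange basis polynomials:
L_0(w) = (w + 3) / [-2] = -(1/2)w - 3/2
L_1(w) = (w + 5) / [2] = (1/2)w + 5/2
g(w) = (-6)·L_0 + (-4)·L_1
  (-6)·L_0(w) = 3w + 9
  (-4)·L_1(w) = -2w - 10
Adding term by term: w - 1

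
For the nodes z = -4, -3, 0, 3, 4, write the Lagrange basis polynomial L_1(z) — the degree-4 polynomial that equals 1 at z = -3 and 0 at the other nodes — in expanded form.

L_1(z) = -(1/126)z^4 + (1/42)z^3 + (8/63)z^2 - (8/21)z

L_1(z) = (z + 4)z(z - 3)(z - 4) / [(1)·(-3)·(-6)·(-7)]
       = (z^4 - 3z^3 - 16z^2 + 48z) / (-126)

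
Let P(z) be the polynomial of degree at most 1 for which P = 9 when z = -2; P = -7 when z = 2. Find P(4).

Evaluate each Lagrange basis at z = 4:
L_0(4) = (2)/[(-4)] = -1/2
L_1(4) = (6)/[(4)] = 3/2
Sum: 9·(-1/2) + (-7)·(3/2) = -15

-15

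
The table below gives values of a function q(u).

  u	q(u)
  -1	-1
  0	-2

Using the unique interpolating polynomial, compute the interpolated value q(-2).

0

Evaluate each Lagrange basis at u = -2:
L_0(-2) = (-2)/[(-1)] = 2
L_1(-2) = (-1)/[(1)] = -1
Sum: (-1)·(2) + (-2)·(-1) = 0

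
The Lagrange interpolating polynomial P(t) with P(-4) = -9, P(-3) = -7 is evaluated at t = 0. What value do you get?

-1

L_0(0) = (3)/[(-1)] = -3
L_1(0) = (4)/[(1)] = 4
Sum: (-9)·(-3) + (-7)·(4) = -1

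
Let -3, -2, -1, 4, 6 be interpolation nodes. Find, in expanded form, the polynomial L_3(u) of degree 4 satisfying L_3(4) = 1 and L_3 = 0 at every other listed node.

L_3(u) = -(1/420)u^4 + (5/84)u^2 + (1/7)u + 3/35

L_3(u) = (u + 3)(u + 2)(u + 1)(u - 6) / [(7)·(6)·(5)·(-2)]
       = (u^4 - 25u^2 - 60u - 36) / (-420)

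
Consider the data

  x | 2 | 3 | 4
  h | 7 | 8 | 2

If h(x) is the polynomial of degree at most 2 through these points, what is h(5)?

-11

L_0(5) = (2)·(1)/[(-1)·(-2)] = 1
L_1(5) = (3)·(1)/[(1)·(-1)] = -3
L_2(5) = (3)·(2)/[(2)·(1)] = 3
Sum: 7·(1) + 8·(-3) + 2·(3) = -11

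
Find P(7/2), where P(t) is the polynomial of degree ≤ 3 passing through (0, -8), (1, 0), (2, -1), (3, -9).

-15

Evaluate each Lagrange basis at t = 7/2:
L_0(7/2) = (5/2)·(3/2)·(1/2)/[(-1)·(-2)·(-3)] = -5/16
L_1(7/2) = (7/2)·(3/2)·(1/2)/[(1)·(-1)·(-2)] = 21/16
L_2(7/2) = (7/2)·(5/2)·(1/2)/[(2)·(1)·(-1)] = -35/16
L_3(7/2) = (7/2)·(5/2)·(3/2)/[(3)·(2)·(1)] = 35/16
Sum: (-8)·(-5/16) + 0 + (-1)·(-35/16) + (-9)·(35/16) = -15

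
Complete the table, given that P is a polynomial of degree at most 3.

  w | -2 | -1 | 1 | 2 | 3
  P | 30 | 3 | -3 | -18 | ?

The 4 known values determine P uniquely (degree ≤ 3).
Evaluate each Lagrange basis at w = 3:
L_0(3) = (4)·(2)·(1)/[(-1)·(-3)·(-4)] = -2/3
L_1(3) = (5)·(2)·(1)/[(1)·(-2)·(-3)] = 5/3
L_2(3) = (5)·(4)·(1)/[(3)·(2)·(-1)] = -10/3
L_3(3) = (5)·(4)·(2)/[(4)·(3)·(1)] = 10/3
Sum: 30·(-2/3) + 3·(5/3) + (-3)·(-10/3) + (-18)·(10/3) = -65

-65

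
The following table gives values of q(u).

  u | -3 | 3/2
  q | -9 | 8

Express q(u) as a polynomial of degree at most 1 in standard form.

q(u) = (34/9)u + 7/3

L_0(u) = (u - 3/2) / [-9/2] = -(2/9)u + 1/3
L_1(u) = (u + 3) / [9/2] = (2/9)u + 2/3
q(u) = (-9)·L_0 + 8·L_1
  (-9)·L_0(u) = 2u - 3
  8·L_1(u) = (16/9)u + 16/3
Adding term by term: (34/9)u + 7/3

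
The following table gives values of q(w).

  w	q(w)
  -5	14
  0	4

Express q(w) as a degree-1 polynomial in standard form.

Build the Lagrange basis polynomials:
L_0(w) = w / [-5] = -(1/5)w
L_1(w) = (w + 5) / [5] = (1/5)w + 1
q(w) = 14·L_0 + 4·L_1
  14·L_0(w) = -(14/5)w
  4·L_1(w) = (4/5)w + 4
Adding term by term: -2w + 4

q(w) = -2w + 4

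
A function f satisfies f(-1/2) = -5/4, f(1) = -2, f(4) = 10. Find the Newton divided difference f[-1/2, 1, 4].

f[-1/2,1] = (-2 - (-5/4)) / (1 - (-1/2)) = -1/2
f[1,4] = (10 - (-2)) / (4 - 1) = 4
f[-1/2,1,4] = (4 - (-1/2)) / (4 - (-1/2)) = 1

1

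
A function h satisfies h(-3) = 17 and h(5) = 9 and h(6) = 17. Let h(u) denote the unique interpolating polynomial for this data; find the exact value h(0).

-1

Using Newton's divided-difference form:
h[-3,5] = (9 - 17) / (5 - (-3)) = -1
h[5,6] = (17 - 9) / (6 - 5) = 8
h[-3,5,6] = (8 - (-1)) / (6 - (-3)) = 1
h(0) = 17 + (-1)·(3) + 1·(3)·(-5) = -1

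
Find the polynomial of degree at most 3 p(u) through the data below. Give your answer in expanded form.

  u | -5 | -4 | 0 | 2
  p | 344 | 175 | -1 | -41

p(u) = -3u^3 - 2u^2 - 4u - 1

Newton's divided differences:
p[-5,-4] = (175 - 344) / (-4 - (-5)) = -169
p[-4,0] = (-1 - 175) / (0 - (-4)) = -44
p[0,2] = (-41 - (-1)) / (2 - 0) = -20
p[-5,-4,0] = (-44 - (-169)) / (0 - (-5)) = 25
p[-4,0,2] = (-20 - (-44)) / (2 - (-4)) = 4
p[-5,-4,0,2] = (4 - 25) / (2 - (-5)) = -3
p(u) = 344 + (-169)·(u + 5) + 25·(u + 5)(u + 4) + (-3)·(u + 5)(u + 4)u
Expanding: p(u) = -3u^3 - 2u^2 - 4u - 1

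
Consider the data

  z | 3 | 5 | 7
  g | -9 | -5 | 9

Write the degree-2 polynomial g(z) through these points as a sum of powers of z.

Newton's divided differences:
g[3,5] = (-5 - (-9)) / (5 - 3) = 2
g[5,7] = (9 - (-5)) / (7 - 5) = 7
g[3,5,7] = (7 - 2) / (7 - 3) = 5/4
g(z) = -9 + 2·(z - 3) + (5/4)·(z - 3)(z - 5)
Expanding: g(z) = (5/4)z^2 - 8z + 15/4

g(z) = (5/4)z^2 - 8z + 15/4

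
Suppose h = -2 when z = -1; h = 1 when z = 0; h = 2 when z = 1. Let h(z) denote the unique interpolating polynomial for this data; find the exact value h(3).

Evaluate each Lagrange basis at z = 3:
L_0(3) = (3)·(2)/[(-1)·(-2)] = 3
L_1(3) = (4)·(2)/[(1)·(-1)] = -8
L_2(3) = (4)·(3)/[(2)·(1)] = 6
Sum: (-2)·(3) + 1·(-8) + 2·(6) = -2

-2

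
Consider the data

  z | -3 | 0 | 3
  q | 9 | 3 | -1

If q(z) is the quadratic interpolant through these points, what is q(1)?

L_0(1) = (1)·(-2)/[(-3)·(-6)] = -1/9
L_1(1) = (4)·(-2)/[(3)·(-3)] = 8/9
L_2(1) = (4)·(1)/[(6)·(3)] = 2/9
Sum: 9·(-1/9) + 3·(8/9) + (-1)·(2/9) = 13/9

13/9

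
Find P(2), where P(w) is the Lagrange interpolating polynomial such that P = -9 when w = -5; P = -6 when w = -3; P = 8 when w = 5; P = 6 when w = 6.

145/22

Evaluate each Lagrange basis at w = 2:
L_0(2) = (5)·(-3)·(-4)/[(-2)·(-10)·(-11)] = -3/11
L_1(2) = (7)·(-3)·(-4)/[(2)·(-8)·(-9)] = 7/12
L_2(2) = (7)·(5)·(-4)/[(10)·(8)·(-1)] = 7/4
L_3(2) = (7)·(5)·(-3)/[(11)·(9)·(1)] = -35/33
Sum: (-9)·(-3/11) + (-6)·(7/12) + 8·(7/4) + 6·(-35/33) = 145/22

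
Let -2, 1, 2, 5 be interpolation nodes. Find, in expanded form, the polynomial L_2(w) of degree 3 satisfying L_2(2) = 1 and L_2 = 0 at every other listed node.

L_2(w) = (w + 2)(w - 1)(w - 5) / [(4)·(1)·(-3)]
       = (w^3 - 4w^2 - 7w + 10) / (-12)

L_2(w) = -(1/12)w^3 + (1/3)w^2 + (7/12)w - 5/6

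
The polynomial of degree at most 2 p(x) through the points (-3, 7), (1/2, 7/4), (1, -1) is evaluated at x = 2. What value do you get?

-8

L_0(2) = (3/2)·(1)/[(-7/2)·(-4)] = 3/28
L_1(2) = (5)·(1)/[(7/2)·(-1/2)] = -20/7
L_2(2) = (5)·(3/2)/[(4)·(1/2)] = 15/4
Sum: 7·(3/28) + 7/4·(-20/7) + (-1)·(15/4) = -8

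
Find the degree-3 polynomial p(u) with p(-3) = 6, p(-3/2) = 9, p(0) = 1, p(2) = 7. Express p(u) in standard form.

p(u) = (304/315)u^3 + (598/315)u^2 - (163/35)u + 1

L_0(u) = (u + 3/2)u(u - 2) / [-45/2] = -(2/45)u^3 + (1/45)u^2 + (2/15)u
L_1(u) = (u + 3)u(u - 2) / [63/8] = (8/63)u^3 + (8/63)u^2 - (16/21)u
L_2(u) = (u + 3)(u + 3/2)(u - 2) / [-9] = -(1/9)u^3 - (5/18)u^2 + (1/2)u + 1
L_3(u) = (u + 3)(u + 3/2)u / [35] = (1/35)u^3 + (9/70)u^2 + (9/70)u
p(u) = 6·L_0 + 9·L_1 + 1·L_2 + 7·L_3
  6·L_0(u) = -(4/15)u^3 + (2/15)u^2 + (4/5)u
  9·L_1(u) = (8/7)u^3 + (8/7)u^2 - (48/7)u
  1·L_2(u) = -(1/9)u^3 - (5/18)u^2 + (1/2)u + 1
  7·L_3(u) = (1/5)u^3 + (9/10)u^2 + (9/10)u
Adding term by term: (304/315)u^3 + (598/315)u^2 - (163/35)u + 1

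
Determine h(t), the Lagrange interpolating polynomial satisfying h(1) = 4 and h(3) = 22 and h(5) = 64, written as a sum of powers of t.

Build the Lagrange basis polynomials:
L_0(t) = (t - 3)(t - 5) / [8] = (1/8)t^2 - t + 15/8
L_1(t) = (t - 1)(t - 5) / [-4] = -(1/4)t^2 + (3/2)t - 5/4
L_2(t) = (t - 1)(t - 3) / [8] = (1/8)t^2 - (1/2)t + 3/8
h(t) = 4·L_0 + 22·L_1 + 64·L_2
  4·L_0(t) = (1/2)t^2 - 4t + 15/2
  22·L_1(t) = -(11/2)t^2 + 33t - 55/2
  64·L_2(t) = 8t^2 - 32t + 24
Adding term by term: 3t^2 - 3t + 4

h(t) = 3t^2 - 3t + 4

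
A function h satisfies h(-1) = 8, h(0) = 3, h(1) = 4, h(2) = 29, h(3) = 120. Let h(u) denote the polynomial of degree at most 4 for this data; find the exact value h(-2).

L_0(-2) = (-2)·(-3)·(-4)·(-5)/[(-1)·(-2)·(-3)·(-4)] = 5
L_1(-2) = (-1)·(-3)·(-4)·(-5)/[(1)·(-1)·(-2)·(-3)] = -10
L_2(-2) = (-1)·(-2)·(-4)·(-5)/[(2)·(1)·(-1)·(-2)] = 10
L_3(-2) = (-1)·(-2)·(-3)·(-5)/[(3)·(2)·(1)·(-1)] = -5
L_4(-2) = (-1)·(-2)·(-3)·(-4)/[(4)·(3)·(2)·(1)] = 1
Sum: 8·(5) + 3·(-10) + 4·(10) + 29·(-5) + 120·(1) = 25

25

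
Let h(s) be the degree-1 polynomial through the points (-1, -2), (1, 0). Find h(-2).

-3

L_0(-2) = (-3)/[(-2)] = 3/2
L_1(-2) = (-1)/[(2)] = -1/2
Sum: (-2)·(3/2) + 0 = -3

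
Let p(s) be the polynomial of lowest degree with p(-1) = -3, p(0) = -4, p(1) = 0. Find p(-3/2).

Evaluate each Lagrange basis at s = -3/2:
L_0(-3/2) = (-3/2)·(-5/2)/[(-1)·(-2)] = 15/8
L_1(-3/2) = (-1/2)·(-5/2)/[(1)·(-1)] = -5/4
L_2(-3/2) = (-1/2)·(-3/2)/[(2)·(1)] = 3/8
Sum: (-3)·(15/8) + (-4)·(-5/4) + 0 = -5/8

-5/8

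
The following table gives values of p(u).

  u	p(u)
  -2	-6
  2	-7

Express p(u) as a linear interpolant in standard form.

p(u) = -(1/4)u - 13/2

Build the Lagrange basis polynomials:
L_0(u) = (u - 2) / [-4] = -(1/4)u + 1/2
L_1(u) = (u + 2) / [4] = (1/4)u + 1/2
p(u) = (-6)·L_0 + (-7)·L_1
  (-6)·L_0(u) = (3/2)u - 3
  (-7)·L_1(u) = -(7/4)u - 7/2
Adding term by term: -(1/4)u - 13/2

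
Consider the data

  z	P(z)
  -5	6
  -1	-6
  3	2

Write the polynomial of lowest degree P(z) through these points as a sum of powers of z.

P(z) = (5/8)z^2 + (3/4)z - 47/8

Build the Lagrange basis polynomials:
L_0(z) = (z + 1)(z - 3) / [32] = (1/32)z^2 - (1/16)z - 3/32
L_1(z) = (z + 5)(z - 3) / [-16] = -(1/16)z^2 - (1/8)z + 15/16
L_2(z) = (z + 5)(z + 1) / [32] = (1/32)z^2 + (3/16)z + 5/32
P(z) = 6·L_0 + (-6)·L_1 + 2·L_2
  6·L_0(z) = (3/16)z^2 - (3/8)z - 9/16
  (-6)·L_1(z) = (3/8)z^2 + (3/4)z - 45/8
  2·L_2(z) = (1/16)z^2 + (3/8)z + 5/16
Adding term by term: (5/8)z^2 + (3/4)z - 47/8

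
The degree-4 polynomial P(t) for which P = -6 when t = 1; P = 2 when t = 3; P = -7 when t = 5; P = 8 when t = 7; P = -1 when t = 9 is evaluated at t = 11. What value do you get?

-171

L_0(11) = (8)·(6)·(4)·(2)/[(-2)·(-4)·(-6)·(-8)] = 1
L_1(11) = (10)·(6)·(4)·(2)/[(2)·(-2)·(-4)·(-6)] = -5
L_2(11) = (10)·(8)·(4)·(2)/[(4)·(2)·(-2)·(-4)] = 10
L_3(11) = (10)·(8)·(6)·(2)/[(6)·(4)·(2)·(-2)] = -10
L_4(11) = (10)·(8)·(6)·(4)/[(8)·(6)·(4)·(2)] = 5
Sum: (-6)·(1) + 2·(-5) + (-7)·(10) + 8·(-10) + (-1)·(5) = -171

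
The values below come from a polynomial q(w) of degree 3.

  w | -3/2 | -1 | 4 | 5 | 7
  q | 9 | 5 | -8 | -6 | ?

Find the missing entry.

723/715

The 4 known values determine q uniquely (degree ≤ 3).
Evaluate each Lagrange basis at w = 7:
L_0(7) = (8)·(3)·(2)/[(-1/2)·(-11/2)·(-13/2)] = -384/143
L_1(7) = (17/2)·(3)·(2)/[(1/2)·(-5)·(-6)] = 17/5
L_2(7) = (17/2)·(8)·(2)/[(11/2)·(5)·(-1)] = -272/55
L_3(7) = (17/2)·(8)·(3)/[(13/2)·(6)·(1)] = 68/13
Sum: 9·(-384/143) + 5·(17/5) + (-8)·(-272/55) + (-6)·(68/13) = 723/715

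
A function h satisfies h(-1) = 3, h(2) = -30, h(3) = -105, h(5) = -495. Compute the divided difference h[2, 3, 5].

-40

h[2,3] = (-105 - (-30)) / (3 - 2) = -75
h[3,5] = (-495 - (-105)) / (5 - 3) = -195
h[2,3,5] = (-195 - (-75)) / (5 - 2) = -40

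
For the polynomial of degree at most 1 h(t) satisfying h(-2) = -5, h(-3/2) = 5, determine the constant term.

L_0(t) = (t + 3/2) / [-1/2] = -2t - 3
L_1(t) = (t + 2) / [1/2] = 2t + 4
h(t) = (-5)·L_0 + 5·L_1
Only the constant term is needed; take it from each L_i and combine:
(-5)·(-3) + 5·(4) = 35

35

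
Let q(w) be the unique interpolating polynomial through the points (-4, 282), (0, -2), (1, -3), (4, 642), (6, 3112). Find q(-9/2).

L_0(-9/2) = (-9/2)·(-11/2)·(-17/2)·(-21/2)/[(-4)·(-5)·(-8)·(-10)] = 35343/25600
L_1(-9/2) = (-1/2)·(-11/2)·(-17/2)·(-21/2)/[(4)·(-1)·(-4)·(-6)] = -1309/512
L_2(-9/2) = (-1/2)·(-9/2)·(-17/2)·(-21/2)/[(5)·(1)·(-3)·(-5)] = 1071/400
L_3(-9/2) = (-1/2)·(-9/2)·(-11/2)·(-21/2)/[(8)·(4)·(3)·(-2)] = -693/1024
L_4(-9/2) = (-1/2)·(-9/2)·(-11/2)·(-17/2)/[(10)·(6)·(5)·(2)] = 561/3200
Sum: 282·(35343/25600) + (-2)·(-1309/512) + (-3)·(1071/400) + 642·(-693/1024) + 3112·(561/3200) = 995/2

995/2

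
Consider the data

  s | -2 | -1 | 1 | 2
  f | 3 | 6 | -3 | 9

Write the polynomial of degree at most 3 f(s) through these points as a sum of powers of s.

L_0(s) = (s + 1)(s - 1)(s - 2) / [-12] = -(1/12)s^3 + (1/6)s^2 + (1/12)s - 1/6
L_1(s) = (s + 2)(s - 1)(s - 2) / [6] = (1/6)s^3 - (1/6)s^2 - (2/3)s + 2/3
L_2(s) = (s + 2)(s + 1)(s - 2) / [-6] = -(1/6)s^3 - (1/6)s^2 + (2/3)s + 2/3
L_3(s) = (s + 2)(s + 1)(s - 1) / [12] = (1/12)s^3 + (1/6)s^2 - (1/12)s - 1/6
f(s) = 3·L_0 + 6·L_1 + (-3)·L_2 + 9·L_3
  3·L_0(s) = -(1/4)s^3 + (1/2)s^2 + (1/4)s - 1/2
  6·L_1(s) = s^3 - s^2 - 4s + 4
  (-3)·L_2(s) = (1/2)s^3 + (1/2)s^2 - 2s - 2
  9·L_3(s) = (3/4)s^3 + (3/2)s^2 - (3/4)s - 3/2
Adding term by term: 2s^3 + (3/2)s^2 - (13/2)s

f(s) = 2s^3 + (3/2)s^2 - (13/2)s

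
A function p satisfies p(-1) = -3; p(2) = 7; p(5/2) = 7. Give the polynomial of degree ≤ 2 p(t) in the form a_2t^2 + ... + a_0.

Newton's divided differences:
p[-1,2] = (7 - (-3)) / (2 - (-1)) = 10/3
p[2,5/2] = (7 - 7) / (5/2 - 2) = 0
p[-1,2,5/2] = (0 - 10/3) / (5/2 - (-1)) = -20/21
p(t) = -3 + (10/3)·(t + 1) + (-20/21)·(t + 1)(t - 2)
Expanding: p(t) = -(20/21)t^2 + (30/7)t + 47/21

p(t) = -(20/21)t^2 + (30/7)t + 47/21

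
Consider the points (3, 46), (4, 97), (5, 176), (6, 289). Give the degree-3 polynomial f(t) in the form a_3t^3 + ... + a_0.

L_0(t) = (t - 4)(t - 5)(t - 6) / [-6] = -(1/6)t^3 + (5/2)t^2 - (37/3)t + 20
L_1(t) = (t - 3)(t - 5)(t - 6) / [2] = (1/2)t^3 - 7t^2 + (63/2)t - 45
L_2(t) = (t - 3)(t - 4)(t - 6) / [-2] = -(1/2)t^3 + (13/2)t^2 - 27t + 36
L_3(t) = (t - 3)(t - 4)(t - 5) / [6] = (1/6)t^3 - 2t^2 + (47/6)t - 10
f(t) = 46·L_0 + 97·L_1 + 176·L_2 + 289·L_3
  46·L_0(t) = -(23/3)t^3 + 115t^2 - (1702/3)t + 920
  97·L_1(t) = (97/2)t^3 - 679t^2 + (6111/2)t - 4365
  176·L_2(t) = -88t^3 + 1144t^2 - 4752t + 6336
  289·L_3(t) = (289/6)t^3 - 578t^2 + (13583/6)t - 2890
Adding term by term: t^3 + 2t^2 + 1

f(t) = t^3 + 2t^2 + 1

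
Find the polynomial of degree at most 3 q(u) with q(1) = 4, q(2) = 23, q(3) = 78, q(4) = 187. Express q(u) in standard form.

q(u) = 3u^3 - 2u + 3

Build the Lagrange basis polynomials:
L_0(u) = (u - 2)(u - 3)(u - 4) / [-6] = -(1/6)u^3 + (3/2)u^2 - (13/3)u + 4
L_1(u) = (u - 1)(u - 3)(u - 4) / [2] = (1/2)u^3 - 4u^2 + (19/2)u - 6
L_2(u) = (u - 1)(u - 2)(u - 4) / [-2] = -(1/2)u^3 + (7/2)u^2 - 7u + 4
L_3(u) = (u - 1)(u - 2)(u - 3) / [6] = (1/6)u^3 - u^2 + (11/6)u - 1
q(u) = 4·L_0 + 23·L_1 + 78·L_2 + 187·L_3
  4·L_0(u) = -(2/3)u^3 + 6u^2 - (52/3)u + 16
  23·L_1(u) = (23/2)u^3 - 92u^2 + (437/2)u - 138
  78·L_2(u) = -39u^3 + 273u^2 - 546u + 312
  187·L_3(u) = (187/6)u^3 - 187u^2 + (2057/6)u - 187
Adding term by term: 3u^3 - 2u + 3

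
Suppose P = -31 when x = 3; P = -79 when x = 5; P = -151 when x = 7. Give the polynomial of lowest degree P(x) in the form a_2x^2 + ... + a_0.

P(x) = -3x^2 - 4

Build the Lagrange basis polynomials:
L_0(x) = (x - 5)(x - 7) / [8] = (1/8)x^2 - (3/2)x + 35/8
L_1(x) = (x - 3)(x - 7) / [-4] = -(1/4)x^2 + (5/2)x - 21/4
L_2(x) = (x - 3)(x - 5) / [8] = (1/8)x^2 - x + 15/8
P(x) = (-31)·L_0 + (-79)·L_1 + (-151)·L_2
  (-31)·L_0(x) = -(31/8)x^2 + (93/2)x - 1085/8
  (-79)·L_1(x) = (79/4)x^2 - (395/2)x + 1659/4
  (-151)·L_2(x) = -(151/8)x^2 + 151x - 2265/8
Adding term by term: -3x^2 - 4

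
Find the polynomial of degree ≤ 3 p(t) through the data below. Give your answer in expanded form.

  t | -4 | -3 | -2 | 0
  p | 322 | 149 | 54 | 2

p(t) = -4t^3 + 3t^2 - 4t + 2

Build the Lagrange basis polynomials:
L_0(t) = (t + 3)(t + 2)t / [-8] = -(1/8)t^3 - (5/8)t^2 - (3/4)t
L_1(t) = (t + 4)(t + 2)t / [3] = (1/3)t^3 + 2t^2 + (8/3)t
L_2(t) = (t + 4)(t + 3)t / [-4] = -(1/4)t^3 - (7/4)t^2 - 3t
L_3(t) = (t + 4)(t + 3)(t + 2) / [24] = (1/24)t^3 + (3/8)t^2 + (13/12)t + 1
p(t) = 322·L_0 + 149·L_1 + 54·L_2 + 2·L_3
  322·L_0(t) = -(161/4)t^3 - (805/4)t^2 - (483/2)t
  149·L_1(t) = (149/3)t^3 + 298t^2 + (1192/3)t
  54·L_2(t) = -(27/2)t^3 - (189/2)t^2 - 162t
  2·L_3(t) = (1/12)t^3 + (3/4)t^2 + (13/6)t + 2
Adding term by term: -4t^3 + 3t^2 - 4t + 2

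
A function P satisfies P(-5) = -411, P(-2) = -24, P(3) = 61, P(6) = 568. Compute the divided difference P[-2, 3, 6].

P[-2,3] = (61 - (-24)) / (3 - (-2)) = 17
P[3,6] = (568 - 61) / (6 - 3) = 169
P[-2,3,6] = (169 - 17) / (6 - (-2)) = 19

19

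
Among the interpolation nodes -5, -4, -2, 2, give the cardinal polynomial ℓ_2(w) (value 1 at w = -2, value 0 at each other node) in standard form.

ℓ_2(w) = -(1/24)w^3 - (7/24)w^2 - (1/12)w + 5/3

ℓ_2(w) = (w + 5)(w + 4)(w - 2) / [(3)·(2)·(-4)]
       = (w^3 + 7w^2 + 2w - 40) / (-24)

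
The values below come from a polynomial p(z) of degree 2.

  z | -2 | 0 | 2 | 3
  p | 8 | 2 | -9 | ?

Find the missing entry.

-131/8

The 3 known values determine p uniquely (degree ≤ 2).
L_0(3) = (3)·(1)/[(-2)·(-4)] = 3/8
L_1(3) = (5)·(1)/[(2)·(-2)] = -5/4
L_2(3) = (5)·(3)/[(4)·(2)] = 15/8
Sum: 8·(3/8) + 2·(-5/4) + (-9)·(15/8) = -131/8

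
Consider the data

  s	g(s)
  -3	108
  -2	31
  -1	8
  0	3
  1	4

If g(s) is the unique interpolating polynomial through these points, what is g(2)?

23

Using Newton's divided-difference form:
g[-3,-2] = (31 - 108) / (-2 - (-3)) = -77
g[-2,-1] = (8 - 31) / (-1 - (-2)) = -23
g[-1,0] = (3 - 8) / (0 - (-1)) = -5
g[0,1] = (4 - 3) / (1 - 0) = 1
g[-3,-2,-1] = (-23 - (-77)) / (-1 - (-3)) = 27
g[-2,-1,0] = (-5 - (-23)) / (0 - (-2)) = 9
g[-1,0,1] = (1 - (-5)) / (1 - (-1)) = 3
g[-3,-2,-1,0] = (9 - 27) / (0 - (-3)) = -6
g[-2,-1,0,1] = (3 - 9) / (1 - (-2)) = -2
g[-3,-2,-1,0,1] = (-2 - (-6)) / (1 - (-3)) = 1
g(2) = 108 + (-77)·(5) + 27·(5)·(4) + (-6)·(5)·(4)·(3) + 1·(5)·(4)·(3)·(2) = 23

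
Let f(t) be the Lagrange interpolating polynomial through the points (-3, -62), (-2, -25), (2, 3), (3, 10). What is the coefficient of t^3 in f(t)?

The leading coefficient equals the top divided difference f[-3,-2,2,3].
f[-3,-2] = (-25 - (-62)) / (-2 - (-3)) = 37
f[-2,2] = (3 - (-25)) / (2 - (-2)) = 7
f[2,3] = (10 - 3) / (3 - 2) = 7
f[-3,-2,2] = (7 - 37) / (2 - (-3)) = -6
f[-2,2,3] = (7 - 7) / (3 - (-2)) = 0
f[-3,-2,2,3] = (0 - (-6)) / (3 - (-3)) = 1

1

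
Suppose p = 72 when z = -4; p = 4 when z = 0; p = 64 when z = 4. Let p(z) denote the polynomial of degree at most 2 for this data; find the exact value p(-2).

22

Evaluate each Lagrange basis at z = -2:
L_0(-2) = (-2)·(-6)/[(-4)·(-8)] = 3/8
L_1(-2) = (2)·(-6)/[(4)·(-4)] = 3/4
L_2(-2) = (2)·(-2)/[(8)·(4)] = -1/8
Sum: 72·(3/8) + 4·(3/4) + 64·(-1/8) = 22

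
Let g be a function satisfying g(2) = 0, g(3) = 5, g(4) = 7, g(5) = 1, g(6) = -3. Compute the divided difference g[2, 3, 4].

-3/2

g[2,3] = (5 - 0) / (3 - 2) = 5
g[3,4] = (7 - 5) / (4 - 3) = 2
g[2,3,4] = (2 - 5) / (4 - 2) = -3/2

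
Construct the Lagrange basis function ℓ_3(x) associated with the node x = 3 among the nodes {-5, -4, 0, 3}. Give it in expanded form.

ℓ_3(x) = (x + 5)(x + 4)x / [(8)·(7)·(3)]
       = (x^3 + 9x^2 + 20x) / (168)

ℓ_3(x) = (1/168)x^3 + (3/56)x^2 + (5/42)x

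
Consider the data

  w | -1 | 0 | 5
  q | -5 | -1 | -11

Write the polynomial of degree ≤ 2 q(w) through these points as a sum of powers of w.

Newton's divided differences:
q[-1,0] = (-1 - (-5)) / (0 - (-1)) = 4
q[0,5] = (-11 - (-1)) / (5 - 0) = -2
q[-1,0,5] = (-2 - 4) / (5 - (-1)) = -1
q(w) = -5 + 4·(w + 1) + (-1)·(w + 1)w
Expanding: q(w) = -w^2 + 3w - 1

q(w) = -w^2 + 3w - 1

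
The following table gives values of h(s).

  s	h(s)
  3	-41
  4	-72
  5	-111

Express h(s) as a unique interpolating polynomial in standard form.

Newton's divided differences:
h[3,4] = (-72 - (-41)) / (4 - 3) = -31
h[4,5] = (-111 - (-72)) / (5 - 4) = -39
h[3,4,5] = (-39 - (-31)) / (5 - 3) = -4
h(s) = -41 + (-31)·(s - 3) + (-4)·(s - 3)(s - 4)
Expanding: h(s) = -4s^2 - 3s + 4

h(s) = -4s^2 - 3s + 4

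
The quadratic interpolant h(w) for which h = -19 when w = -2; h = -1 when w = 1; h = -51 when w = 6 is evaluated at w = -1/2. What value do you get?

L_0(-1/2) = (-3/2)·(-13/2)/[(-3)·(-8)] = 13/32
L_1(-1/2) = (3/2)·(-13/2)/[(3)·(-5)] = 13/20
L_2(-1/2) = (3/2)·(-3/2)/[(8)·(5)] = -9/160
Sum: (-19)·(13/32) + (-1)·(13/20) + (-51)·(-9/160) = -11/2

-11/2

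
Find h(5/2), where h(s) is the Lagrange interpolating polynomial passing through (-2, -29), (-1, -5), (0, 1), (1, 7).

L_0(5/2) = (7/2)·(5/2)·(3/2)/[(-1)·(-2)·(-3)] = -35/16
L_1(5/2) = (9/2)·(5/2)·(3/2)/[(1)·(-1)·(-2)] = 135/16
L_2(5/2) = (9/2)·(7/2)·(3/2)/[(2)·(1)·(-1)] = -189/16
L_3(5/2) = (9/2)·(7/2)·(5/2)/[(3)·(2)·(1)] = 105/16
Sum: (-29)·(-35/16) + (-5)·(135/16) + 1·(-189/16) + 7·(105/16) = 443/8

443/8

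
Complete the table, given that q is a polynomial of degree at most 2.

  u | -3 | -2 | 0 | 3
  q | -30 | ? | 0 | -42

-12

The 3 known values determine q uniquely (degree ≤ 2).
L_0(-2) = (-2)·(-5)/[(-3)·(-6)] = 5/9
L_1(-2) = (1)·(-5)/[(3)·(-3)] = 5/9
L_2(-2) = (1)·(-2)/[(6)·(3)] = -1/9
Sum: (-30)·(5/9) + 0 + (-42)·(-1/9) = -12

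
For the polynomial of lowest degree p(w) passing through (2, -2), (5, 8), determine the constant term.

-26/3

Build the Lagrange basis polynomials:
L_0(w) = (w - 5) / [-3] = -(1/3)w + 5/3
L_1(w) = (w - 2) / [3] = (1/3)w - 2/3
p(w) = (-2)·L_0 + 8·L_1
Only the constant term is needed; take it from each L_i and combine:
(-2)·(5/3) + 8·(-2/3) = -26/3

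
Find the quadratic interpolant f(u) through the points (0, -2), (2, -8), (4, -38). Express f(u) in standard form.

f(u) = -3u^2 + 3u - 2

L_0(u) = (u - 2)(u - 4) / [8] = (1/8)u^2 - (3/4)u + 1
L_1(u) = u(u - 4) / [-4] = -(1/4)u^2 + u
L_2(u) = u(u - 2) / [8] = (1/8)u^2 - (1/4)u
f(u) = (-2)·L_0 + (-8)·L_1 + (-38)·L_2
  (-2)·L_0(u) = -(1/4)u^2 + (3/2)u - 2
  (-8)·L_1(u) = 2u^2 - 8u
  (-38)·L_2(u) = -(19/4)u^2 + (19/2)u
Adding term by term: -3u^2 + 3u - 2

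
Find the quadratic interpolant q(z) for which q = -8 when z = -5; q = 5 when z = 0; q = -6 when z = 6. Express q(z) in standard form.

Build the Lagrange basis polynomials:
L_0(z) = z(z - 6) / [55] = (1/55)z^2 - (6/55)z
L_1(z) = (z + 5)(z - 6) / [-30] = -(1/30)z^2 + (1/30)z + 1
L_2(z) = (z + 5)z / [66] = (1/66)z^2 + (5/66)z
q(z) = (-8)·L_0 + 5·L_1 + (-6)·L_2
  (-8)·L_0(z) = -(8/55)z^2 + (48/55)z
  5·L_1(z) = -(1/6)z^2 + (1/6)z + 5
  (-6)·L_2(z) = -(1/11)z^2 - (5/11)z
Adding term by term: -(133/330)z^2 + (193/330)z + 5

q(z) = -(133/330)z^2 + (193/330)z + 5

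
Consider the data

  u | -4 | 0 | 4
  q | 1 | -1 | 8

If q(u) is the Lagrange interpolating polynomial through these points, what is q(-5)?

103/32

Evaluate each Lagrange basis at u = -5:
L_0(-5) = (-5)·(-9)/[(-4)·(-8)] = 45/32
L_1(-5) = (-1)·(-9)/[(4)·(-4)] = -9/16
L_2(-5) = (-1)·(-5)/[(8)·(4)] = 5/32
Sum: 1·(45/32) + (-1)·(-9/16) + 8·(5/32) = 103/32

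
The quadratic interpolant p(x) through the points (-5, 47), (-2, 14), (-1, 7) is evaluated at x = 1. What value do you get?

Using Newton's divided-difference form:
p[-5,-2] = (14 - 47) / (-2 - (-5)) = -11
p[-2,-1] = (7 - 14) / (-1 - (-2)) = -7
p[-5,-2,-1] = (-7 - (-11)) / (-1 - (-5)) = 1
p(1) = 47 + (-11)·(6) + 1·(6)·(3) = -1

-1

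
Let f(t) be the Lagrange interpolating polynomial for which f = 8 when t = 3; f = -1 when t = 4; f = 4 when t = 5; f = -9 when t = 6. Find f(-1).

824

Evaluate each Lagrange basis at t = -1:
L_0(-1) = (-5)·(-6)·(-7)/[(-1)·(-2)·(-3)] = 35
L_1(-1) = (-4)·(-6)·(-7)/[(1)·(-1)·(-2)] = -84
L_2(-1) = (-4)·(-5)·(-7)/[(2)·(1)·(-1)] = 70
L_3(-1) = (-4)·(-5)·(-6)/[(3)·(2)·(1)] = -20
Sum: 8·(35) + (-1)·(-84) + 4·(70) + (-9)·(-20) = 824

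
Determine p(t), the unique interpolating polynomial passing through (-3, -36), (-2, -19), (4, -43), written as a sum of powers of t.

p(t) = -3t^2 + 2t - 3

Newton's divided differences:
p[-3,-2] = (-19 - (-36)) / (-2 - (-3)) = 17
p[-2,4] = (-43 - (-19)) / (4 - (-2)) = -4
p[-3,-2,4] = (-4 - 17) / (4 - (-3)) = -3
p(t) = -36 + 17·(t + 3) + (-3)·(t + 3)(t + 2)
Expanding: p(t) = -3t^2 + 2t - 3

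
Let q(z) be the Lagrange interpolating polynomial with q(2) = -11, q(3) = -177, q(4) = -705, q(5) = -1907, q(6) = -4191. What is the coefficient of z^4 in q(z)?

-4

The leading coefficient equals the top divided difference q[2,3,4,5,6].
q[2,3] = (-177 - (-11)) / (3 - 2) = -166
q[3,4] = (-705 - (-177)) / (4 - 3) = -528
q[4,5] = (-1907 - (-705)) / (5 - 4) = -1202
q[5,6] = (-4191 - (-1907)) / (6 - 5) = -2284
q[2,3,4] = (-528 - (-166)) / (4 - 2) = -181
q[3,4,5] = (-1202 - (-528)) / (5 - 3) = -337
q[4,5,6] = (-2284 - (-1202)) / (6 - 4) = -541
q[2,3,4,5] = (-337 - (-181)) / (5 - 2) = -52
q[3,4,5,6] = (-541 - (-337)) / (6 - 3) = -68
q[2,3,4,5,6] = (-68 - (-52)) / (6 - 2) = -4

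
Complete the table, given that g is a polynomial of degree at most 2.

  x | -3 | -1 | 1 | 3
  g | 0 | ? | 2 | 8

-2/3

The 3 known values determine g uniquely (degree ≤ 2).
Evaluate each Lagrange basis at x = -1:
L_0(-1) = (-2)·(-4)/[(-4)·(-6)] = 1/3
L_1(-1) = (2)·(-4)/[(4)·(-2)] = 1
L_2(-1) = (2)·(-2)/[(6)·(2)] = -1/3
Sum: 0 + 2·(1) + 8·(-1/3) = -2/3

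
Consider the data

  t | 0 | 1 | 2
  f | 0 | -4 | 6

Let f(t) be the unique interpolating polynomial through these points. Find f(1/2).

-15/4

Using Newton's divided-difference form:
f[0,1] = (-4 - 0) / (1 - 0) = -4
f[1,2] = (6 - (-4)) / (2 - 1) = 10
f[0,1,2] = (10 - (-4)) / (2 - 0) = 7
f(1/2) = 0 + (-4)·(1/2) + 7·(1/2)·(-1/2) = -15/4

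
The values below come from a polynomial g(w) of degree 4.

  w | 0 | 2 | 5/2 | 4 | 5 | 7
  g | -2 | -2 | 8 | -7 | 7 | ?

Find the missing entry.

13813/20

The 5 known values determine g uniquely (degree ≤ 4).
L_0(7) = (5)·(9/2)·(3)·(2)/[(-2)·(-5/2)·(-4)·(-5)] = 27/20
L_1(7) = (7)·(9/2)·(3)·(2)/[(2)·(-1/2)·(-2)·(-3)] = -63/2
L_2(7) = (7)·(5)·(3)·(2)/[(5/2)·(1/2)·(-3/2)·(-5/2)] = 224/5
L_3(7) = (7)·(5)·(9/2)·(2)/[(4)·(2)·(3/2)·(-1)] = -105/4
L_4(7) = (7)·(5)·(9/2)·(3)/[(5)·(3)·(5/2)·(1)] = 63/5
Sum: (-2)·(27/20) + (-2)·(-63/2) + 8·(224/5) + (-7)·(-105/4) + 7·(63/5) = 13813/20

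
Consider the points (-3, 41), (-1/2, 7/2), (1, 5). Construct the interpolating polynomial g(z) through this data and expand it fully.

L_0(z) = (z + 1/2)(z - 1) / [10] = (1/10)z^2 - (1/20)z - 1/20
L_1(z) = (z + 3)(z - 1) / [-15/4] = -(4/15)z^2 - (8/15)z + 4/5
L_2(z) = (z + 3)(z + 1/2) / [6] = (1/6)z^2 + (7/12)z + 1/4
g(z) = 41·L_0 + (7/2)·L_1 + 5·L_2
  41·L_0(z) = (41/10)z^2 - (41/20)z - 41/20
  (7/2)·L_1(z) = -(14/15)z^2 - (28/15)z + 14/5
  5·L_2(z) = (5/6)z^2 + (35/12)z + 5/4
Adding term by term: 4z^2 - z + 2

g(z) = 4z^2 - z + 2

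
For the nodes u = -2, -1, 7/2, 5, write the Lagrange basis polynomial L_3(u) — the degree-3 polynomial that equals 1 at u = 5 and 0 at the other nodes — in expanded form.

L_3(u) = (1/63)u^3 - (1/126)u^2 - (17/126)u - 1/9

L_3(u) = (u + 2)(u + 1)(u - 7/2) / [(7)·(6)·(3/2)]
       = (u^3 - (1/2)u^2 - (17/2)u - 7) / (63)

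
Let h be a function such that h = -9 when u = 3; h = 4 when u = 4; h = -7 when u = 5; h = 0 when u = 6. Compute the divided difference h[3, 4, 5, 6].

h[3,4] = (4 - (-9)) / (4 - 3) = 13
h[4,5] = (-7 - 4) / (5 - 4) = -11
h[5,6] = (0 - (-7)) / (6 - 5) = 7
h[3,4,5] = (-11 - 13) / (5 - 3) = -12
h[4,5,6] = (7 - (-11)) / (6 - 4) = 9
h[3,4,5,6] = (9 - (-12)) / (6 - 3) = 7

7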